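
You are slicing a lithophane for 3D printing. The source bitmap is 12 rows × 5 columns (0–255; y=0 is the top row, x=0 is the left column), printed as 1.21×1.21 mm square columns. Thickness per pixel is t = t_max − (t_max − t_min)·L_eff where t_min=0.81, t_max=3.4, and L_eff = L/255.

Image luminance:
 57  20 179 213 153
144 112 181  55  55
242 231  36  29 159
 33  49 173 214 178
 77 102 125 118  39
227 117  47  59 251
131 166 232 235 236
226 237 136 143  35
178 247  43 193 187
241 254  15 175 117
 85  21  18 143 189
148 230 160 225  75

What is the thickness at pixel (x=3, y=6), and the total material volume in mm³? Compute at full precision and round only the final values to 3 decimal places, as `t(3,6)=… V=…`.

span = t_max - t_min = 3.4 - 0.81 = 2.590
L(3,6) = 235, L_eff = 235/255 = 0.921569
t(3,6) = 3.4 - 2.590·0.921569 = 1.013
Σt over all 12·5 pixels = 756859/6375 ≈ 118.7229804
V = pitch²·Σt = 1.21²·756859/6375 = 173.822

t(3,6)=1.013 V=173.822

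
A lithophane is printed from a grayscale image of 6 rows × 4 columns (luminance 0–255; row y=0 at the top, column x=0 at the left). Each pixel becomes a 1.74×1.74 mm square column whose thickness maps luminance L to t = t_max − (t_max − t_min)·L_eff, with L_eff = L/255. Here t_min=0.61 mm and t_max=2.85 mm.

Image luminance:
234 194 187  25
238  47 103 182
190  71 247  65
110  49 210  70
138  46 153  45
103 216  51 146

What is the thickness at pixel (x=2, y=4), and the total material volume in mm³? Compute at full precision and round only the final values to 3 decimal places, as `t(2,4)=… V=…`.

span = t_max - t_min = 2.85 - 0.61 = 2.240
L(2,4) = 153, L_eff = 153/255 = 0.600000
t(2,4) = 2.85 - 2.240·0.600000 = 1.506
Σt over all 6·4 pixels = 17422/425 ≈ 40.9929412
V = pitch²·Σt = 1.74²·17422/425 = 124.110

t(2,4)=1.506 V=124.110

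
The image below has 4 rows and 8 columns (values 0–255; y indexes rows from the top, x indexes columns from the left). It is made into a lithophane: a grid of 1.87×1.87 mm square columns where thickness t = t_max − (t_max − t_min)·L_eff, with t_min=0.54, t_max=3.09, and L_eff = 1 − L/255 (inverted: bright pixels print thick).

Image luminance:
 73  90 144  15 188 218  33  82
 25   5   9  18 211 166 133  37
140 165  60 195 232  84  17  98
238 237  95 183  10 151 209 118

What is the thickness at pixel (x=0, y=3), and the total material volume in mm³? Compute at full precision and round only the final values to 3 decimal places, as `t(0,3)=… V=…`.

span = t_max - t_min = 3.09 - 0.54 = 2.550
L(0,3) = 238, L_eff = 1 - 238/255 = 0.066667 (inverted)
t(0,3) = 3.09 - 2.550·0.066667 = 2.920
Σt over all 4·8 pixels = 54.07
V = pitch²·Σt = 1.87²·54.07 = 189.077

t(0,3)=2.920 V=189.077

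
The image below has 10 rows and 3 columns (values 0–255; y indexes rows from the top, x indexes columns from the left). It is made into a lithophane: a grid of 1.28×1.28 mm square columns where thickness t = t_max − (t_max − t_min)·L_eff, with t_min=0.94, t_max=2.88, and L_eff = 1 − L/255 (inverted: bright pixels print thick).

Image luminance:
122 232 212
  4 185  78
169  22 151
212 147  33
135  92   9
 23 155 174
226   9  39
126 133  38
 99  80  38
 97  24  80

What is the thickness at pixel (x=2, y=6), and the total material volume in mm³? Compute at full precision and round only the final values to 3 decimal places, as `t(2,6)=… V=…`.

span = t_max - t_min = 2.88 - 0.94 = 1.940
L(2,6) = 39, L_eff = 1 - 39/255 = 0.847059 (inverted)
t(2,6) = 2.88 - 1.940·0.847059 = 1.237
Σt over all 10·3 pixels = 110753/2125 ≈ 52.1190588
V = pitch²·Σt = 1.28²·110753/2125 = 85.392

t(2,6)=1.237 V=85.392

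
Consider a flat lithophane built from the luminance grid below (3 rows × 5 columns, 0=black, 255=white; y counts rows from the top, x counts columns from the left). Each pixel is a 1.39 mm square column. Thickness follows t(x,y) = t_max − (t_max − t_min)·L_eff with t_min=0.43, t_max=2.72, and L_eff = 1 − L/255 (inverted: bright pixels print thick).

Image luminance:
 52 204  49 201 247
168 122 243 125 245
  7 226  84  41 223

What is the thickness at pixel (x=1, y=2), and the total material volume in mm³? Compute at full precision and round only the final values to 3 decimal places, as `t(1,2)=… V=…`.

t(1,2)=2.460 V=51.276

span = t_max - t_min = 2.72 - 0.43 = 2.290
L(1,2) = 226, L_eff = 1 - 226/255 = 0.113725 (inverted)
t(1,2) = 2.72 - 2.290·0.113725 = 2.460
Σt over all 3·5 pixels = 169187/6375 ≈ 26.5391373
V = pitch²·Σt = 1.39²·169187/6375 = 51.276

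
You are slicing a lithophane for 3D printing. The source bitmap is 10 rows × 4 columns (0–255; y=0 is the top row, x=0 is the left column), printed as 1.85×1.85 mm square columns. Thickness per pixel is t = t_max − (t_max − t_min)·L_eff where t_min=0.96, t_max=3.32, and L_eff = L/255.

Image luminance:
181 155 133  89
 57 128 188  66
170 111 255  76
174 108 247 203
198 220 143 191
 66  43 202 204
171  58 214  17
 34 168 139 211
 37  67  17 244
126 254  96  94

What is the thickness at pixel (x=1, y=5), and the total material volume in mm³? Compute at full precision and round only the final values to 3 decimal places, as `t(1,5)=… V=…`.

t(1,5)=2.922 V=278.554

span = t_max - t_min = 3.32 - 0.96 = 2.360
L(1,5) = 43, L_eff = 43/255 = 0.168627
t(1,5) = 3.32 - 2.360·0.168627 = 2.922
Σt over all 10·4 pixels = 103771/1275 ≈ 81.3890196
V = pitch²·Σt = 1.85²·103771/1275 = 278.554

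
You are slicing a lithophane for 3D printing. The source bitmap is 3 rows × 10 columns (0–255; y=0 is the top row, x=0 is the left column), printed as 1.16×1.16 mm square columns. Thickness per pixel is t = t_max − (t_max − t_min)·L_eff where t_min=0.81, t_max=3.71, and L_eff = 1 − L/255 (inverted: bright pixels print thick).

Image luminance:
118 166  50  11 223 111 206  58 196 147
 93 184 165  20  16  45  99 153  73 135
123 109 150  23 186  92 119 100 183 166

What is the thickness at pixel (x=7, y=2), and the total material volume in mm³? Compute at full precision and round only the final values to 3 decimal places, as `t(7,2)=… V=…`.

t(7,2)=1.947 V=86.564

span = t_max - t_min = 3.71 - 0.81 = 2.900
L(7,2) = 100, L_eff = 1 - 100/255 = 0.607843 (inverted)
t(7,2) = 3.71 - 2.900·0.607843 = 1.947
Σt over all 3·10 pixels = 32809/510 ≈ 64.3313725
V = pitch²·Σt = 1.16²·32809/510 = 86.564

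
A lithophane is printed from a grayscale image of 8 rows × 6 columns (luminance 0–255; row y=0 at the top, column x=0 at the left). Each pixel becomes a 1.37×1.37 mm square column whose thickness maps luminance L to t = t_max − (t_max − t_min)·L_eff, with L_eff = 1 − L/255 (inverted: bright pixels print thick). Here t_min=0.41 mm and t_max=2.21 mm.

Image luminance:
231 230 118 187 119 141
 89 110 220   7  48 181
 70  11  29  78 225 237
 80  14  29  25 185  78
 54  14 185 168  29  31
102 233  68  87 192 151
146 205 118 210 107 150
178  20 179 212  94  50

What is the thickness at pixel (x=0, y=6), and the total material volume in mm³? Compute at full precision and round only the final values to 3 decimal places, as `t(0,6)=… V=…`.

span = t_max - t_min = 2.21 - 0.41 = 1.800
L(0,6) = 146, L_eff = 1 - 146/255 = 0.427451 (inverted)
t(0,6) = 2.21 - 1.800·0.427451 = 1.441
Σt over all 8·6 pixels = 25539/425 ≈ 60.0917647
V = pitch²·Σt = 1.37²·25539/425 = 112.786

t(0,6)=1.441 V=112.786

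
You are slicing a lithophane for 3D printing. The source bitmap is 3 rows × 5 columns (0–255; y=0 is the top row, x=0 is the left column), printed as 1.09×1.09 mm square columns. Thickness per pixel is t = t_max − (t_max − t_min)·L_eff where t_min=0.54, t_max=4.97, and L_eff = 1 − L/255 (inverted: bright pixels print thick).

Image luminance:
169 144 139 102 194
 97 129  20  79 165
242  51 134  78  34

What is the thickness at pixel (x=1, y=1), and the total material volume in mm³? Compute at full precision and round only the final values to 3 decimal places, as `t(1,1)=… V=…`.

t(1,1)=2.781 V=46.301

span = t_max - t_min = 4.97 - 0.54 = 4.430
L(1,1) = 129, L_eff = 1 - 129/255 = 0.494118 (inverted)
t(1,1) = 4.97 - 4.430·0.494118 = 2.781
Σt over all 3·5 pixels = 993761/25500 ≈ 38.9710196
V = pitch²·Σt = 1.09²·993761/25500 = 46.301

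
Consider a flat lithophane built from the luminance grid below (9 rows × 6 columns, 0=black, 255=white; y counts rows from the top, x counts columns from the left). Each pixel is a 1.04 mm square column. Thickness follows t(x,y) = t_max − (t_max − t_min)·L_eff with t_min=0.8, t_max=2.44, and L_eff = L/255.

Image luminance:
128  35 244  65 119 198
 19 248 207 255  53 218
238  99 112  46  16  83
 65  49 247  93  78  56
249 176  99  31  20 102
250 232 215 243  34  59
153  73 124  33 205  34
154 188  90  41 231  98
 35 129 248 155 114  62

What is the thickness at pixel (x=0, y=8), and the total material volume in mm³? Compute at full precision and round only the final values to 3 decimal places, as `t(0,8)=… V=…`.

t(0,8)=2.215 V=94.876

span = t_max - t_min = 2.44 - 0.8 = 1.640
L(0,8) = 35, L_eff = 35/255 = 0.137255
t(0,8) = 2.44 - 1.640·0.137255 = 2.215
Σt over all 9·6 pixels = 559202/6375 ≈ 87.7179608
V = pitch²·Σt = 1.04²·559202/6375 = 94.876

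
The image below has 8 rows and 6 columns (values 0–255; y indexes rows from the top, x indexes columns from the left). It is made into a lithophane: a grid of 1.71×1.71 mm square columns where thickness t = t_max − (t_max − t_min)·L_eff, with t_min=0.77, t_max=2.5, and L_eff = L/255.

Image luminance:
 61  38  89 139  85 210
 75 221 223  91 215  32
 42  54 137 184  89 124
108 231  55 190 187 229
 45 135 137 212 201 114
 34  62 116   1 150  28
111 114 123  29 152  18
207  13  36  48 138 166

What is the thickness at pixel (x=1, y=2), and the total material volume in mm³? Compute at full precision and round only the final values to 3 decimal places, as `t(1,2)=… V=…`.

span = t_max - t_min = 2.5 - 0.77 = 1.730
L(1,2) = 54, L_eff = 54/255 = 0.211765
t(1,2) = 2.5 - 1.730·0.211765 = 2.134
Σt over all 8·6 pixels = 702891/8500 ≈ 82.6930588
V = pitch²·Σt = 1.71²·702891/8500 = 241.803

t(1,2)=2.134 V=241.803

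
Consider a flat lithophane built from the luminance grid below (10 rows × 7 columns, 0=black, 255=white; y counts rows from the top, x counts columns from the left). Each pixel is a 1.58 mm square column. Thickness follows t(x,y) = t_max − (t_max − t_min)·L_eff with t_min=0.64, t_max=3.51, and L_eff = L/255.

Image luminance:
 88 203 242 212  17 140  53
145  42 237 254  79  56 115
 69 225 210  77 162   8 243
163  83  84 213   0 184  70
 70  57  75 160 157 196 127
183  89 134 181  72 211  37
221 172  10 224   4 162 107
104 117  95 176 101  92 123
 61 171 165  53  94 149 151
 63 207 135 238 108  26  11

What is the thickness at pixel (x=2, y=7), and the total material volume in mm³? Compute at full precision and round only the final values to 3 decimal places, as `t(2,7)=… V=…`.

t(2,7)=2.441 V=367.154

span = t_max - t_min = 3.51 - 0.64 = 2.870
L(2,7) = 95, L_eff = 95/255 = 0.372549
t(2,7) = 3.51 - 2.870·0.372549 = 2.441
Σt over all 10·7 pixels = 1250123/8500 ≈ 147.0732941
V = pitch²·Σt = 1.58²·1250123/8500 = 367.154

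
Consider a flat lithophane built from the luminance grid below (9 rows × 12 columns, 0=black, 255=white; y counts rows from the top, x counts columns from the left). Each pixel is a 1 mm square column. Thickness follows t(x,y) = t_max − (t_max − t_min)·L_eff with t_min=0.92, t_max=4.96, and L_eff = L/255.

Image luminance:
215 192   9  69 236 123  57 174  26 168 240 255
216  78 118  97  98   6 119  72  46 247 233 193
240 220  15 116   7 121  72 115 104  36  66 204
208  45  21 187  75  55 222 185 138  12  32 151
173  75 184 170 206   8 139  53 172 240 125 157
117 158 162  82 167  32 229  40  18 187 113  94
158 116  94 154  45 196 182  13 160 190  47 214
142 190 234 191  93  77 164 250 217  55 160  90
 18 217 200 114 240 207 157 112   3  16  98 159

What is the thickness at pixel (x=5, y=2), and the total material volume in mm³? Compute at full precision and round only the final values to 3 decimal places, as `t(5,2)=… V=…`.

span = t_max - t_min = 4.96 - 0.92 = 4.040
L(5,2) = 121, L_eff = 121/255 = 0.474510
t(5,2) = 4.96 - 4.040·0.474510 = 3.043
Σt over all 9·12 pixels = 117656/375 ≈ 313.7493333
V = pitch²·Σt = 1²·117656/375 = 313.749

t(5,2)=3.043 V=313.749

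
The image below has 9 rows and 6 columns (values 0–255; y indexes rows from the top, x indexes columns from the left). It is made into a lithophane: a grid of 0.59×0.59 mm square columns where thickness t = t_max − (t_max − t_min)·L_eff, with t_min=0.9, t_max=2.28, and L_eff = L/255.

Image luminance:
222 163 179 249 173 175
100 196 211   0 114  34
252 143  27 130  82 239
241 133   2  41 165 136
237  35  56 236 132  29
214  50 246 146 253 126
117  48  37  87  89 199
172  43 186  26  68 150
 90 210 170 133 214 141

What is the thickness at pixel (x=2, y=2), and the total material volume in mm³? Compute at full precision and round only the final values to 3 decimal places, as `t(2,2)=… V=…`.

span = t_max - t_min = 2.28 - 0.9 = 1.380
L(2,2) = 27, L_eff = 27/255 = 0.105882
t(2,2) = 2.28 - 1.380·0.105882 = 2.134
Σt over all 9·6 pixels = 354279/4250 ≈ 83.3597647
V = pitch²·Σt = 0.59²·354279/4250 = 29.018

t(2,2)=2.134 V=29.018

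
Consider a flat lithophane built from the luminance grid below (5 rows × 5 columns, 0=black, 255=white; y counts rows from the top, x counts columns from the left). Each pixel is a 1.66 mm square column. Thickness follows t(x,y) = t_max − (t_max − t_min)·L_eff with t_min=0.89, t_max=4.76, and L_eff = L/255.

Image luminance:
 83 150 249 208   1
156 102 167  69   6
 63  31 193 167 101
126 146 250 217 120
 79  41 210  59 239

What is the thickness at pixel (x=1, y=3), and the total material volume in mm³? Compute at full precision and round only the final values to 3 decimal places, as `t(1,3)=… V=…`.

t(1,3)=2.544 V=192.711

span = t_max - t_min = 4.76 - 0.89 = 3.870
L(1,3) = 146, L_eff = 146/255 = 0.572549
t(1,3) = 4.76 - 3.870·0.572549 = 2.544
Σt over all 5·5 pixels = 594443/8500 ≈ 69.9344706
V = pitch²·Σt = 1.66²·594443/8500 = 192.711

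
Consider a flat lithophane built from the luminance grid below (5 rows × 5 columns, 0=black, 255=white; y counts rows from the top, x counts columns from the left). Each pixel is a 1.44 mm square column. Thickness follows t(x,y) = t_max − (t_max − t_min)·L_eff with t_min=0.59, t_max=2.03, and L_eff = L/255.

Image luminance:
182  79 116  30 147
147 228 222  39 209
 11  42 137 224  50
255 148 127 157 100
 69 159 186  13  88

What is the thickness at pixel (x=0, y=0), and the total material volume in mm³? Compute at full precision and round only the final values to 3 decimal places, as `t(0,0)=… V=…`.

t(0,0)=1.002 V=68.174

span = t_max - t_min = 2.03 - 0.59 = 1.440
L(0,0) = 182, L_eff = 182/255 = 0.713725
t(0,0) = 2.03 - 1.440·0.713725 = 1.002
Σt over all 5·5 pixels = 55891/1700 ≈ 32.8770588
V = pitch²·Σt = 1.44²·55891/1700 = 68.174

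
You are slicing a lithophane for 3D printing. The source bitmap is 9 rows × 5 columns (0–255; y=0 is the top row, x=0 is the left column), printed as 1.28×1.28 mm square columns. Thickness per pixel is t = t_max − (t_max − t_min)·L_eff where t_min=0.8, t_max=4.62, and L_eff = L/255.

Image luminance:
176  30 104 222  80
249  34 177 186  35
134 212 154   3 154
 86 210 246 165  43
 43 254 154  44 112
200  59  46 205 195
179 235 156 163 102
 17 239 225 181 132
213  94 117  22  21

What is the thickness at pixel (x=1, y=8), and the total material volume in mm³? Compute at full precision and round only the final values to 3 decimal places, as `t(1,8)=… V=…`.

span = t_max - t_min = 4.62 - 0.8 = 3.820
L(1,8) = 94, L_eff = 94/255 = 0.368627
t(1,8) = 4.62 - 3.820·0.368627 = 3.212
Σt over all 9·5 pixels = 494699/4250 ≈ 116.3997647
V = pitch²·Σt = 1.28²·494699/4250 = 190.709

t(1,8)=3.212 V=190.709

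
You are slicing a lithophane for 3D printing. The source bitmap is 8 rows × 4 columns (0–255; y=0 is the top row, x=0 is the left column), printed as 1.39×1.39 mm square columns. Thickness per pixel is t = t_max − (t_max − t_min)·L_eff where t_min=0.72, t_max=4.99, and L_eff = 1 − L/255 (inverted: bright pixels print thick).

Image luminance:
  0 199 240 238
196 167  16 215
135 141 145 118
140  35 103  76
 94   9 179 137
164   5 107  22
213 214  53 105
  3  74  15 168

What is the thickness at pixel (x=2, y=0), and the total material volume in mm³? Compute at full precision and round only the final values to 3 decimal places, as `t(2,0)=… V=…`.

t(2,0)=4.739 V=165.064

span = t_max - t_min = 4.99 - 0.72 = 4.270
L(2,0) = 240, L_eff = 1 - 240/255 = 0.058824 (inverted)
t(2,0) = 4.99 - 4.270·0.058824 = 4.739
Σt over all 8·4 pixels = 363087/4250 ≈ 85.4322353
V = pitch²·Σt = 1.39²·363087/4250 = 165.064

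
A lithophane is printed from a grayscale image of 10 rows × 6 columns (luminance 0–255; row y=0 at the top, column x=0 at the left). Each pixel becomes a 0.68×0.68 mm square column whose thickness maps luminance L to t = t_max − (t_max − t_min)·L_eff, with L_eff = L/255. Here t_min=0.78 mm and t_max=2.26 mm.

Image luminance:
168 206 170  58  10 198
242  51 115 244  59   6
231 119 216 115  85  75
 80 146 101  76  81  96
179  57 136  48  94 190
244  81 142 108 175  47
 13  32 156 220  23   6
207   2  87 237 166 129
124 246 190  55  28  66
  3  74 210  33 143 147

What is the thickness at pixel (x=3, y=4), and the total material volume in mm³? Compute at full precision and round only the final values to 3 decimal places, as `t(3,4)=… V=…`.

span = t_max - t_min = 2.26 - 0.78 = 1.480
L(3,4) = 48, L_eff = 48/255 = 0.188235
t(3,4) = 2.26 - 1.480·0.188235 = 1.981
Σt over all 10·6 pixels = 603748/6375 ≈ 94.7055686
V = pitch²·Σt = 0.68²·603748/6375 = 43.792

t(3,4)=1.981 V=43.792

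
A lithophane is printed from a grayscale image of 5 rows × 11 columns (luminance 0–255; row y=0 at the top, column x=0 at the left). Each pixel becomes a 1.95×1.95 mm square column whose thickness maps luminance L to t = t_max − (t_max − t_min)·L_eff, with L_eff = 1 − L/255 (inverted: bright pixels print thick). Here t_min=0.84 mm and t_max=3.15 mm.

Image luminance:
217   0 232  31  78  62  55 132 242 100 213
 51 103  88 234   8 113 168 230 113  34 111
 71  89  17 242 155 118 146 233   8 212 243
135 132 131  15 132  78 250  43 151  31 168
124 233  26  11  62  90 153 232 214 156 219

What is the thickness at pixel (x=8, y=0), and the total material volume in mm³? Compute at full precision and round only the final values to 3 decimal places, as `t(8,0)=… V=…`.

t(8,0)=3.032 V=414.560

span = t_max - t_min = 3.15 - 0.84 = 2.310
L(8,0) = 242, L_eff = 1 - 242/255 = 0.050980 (inverted)
t(8,0) = 3.15 - 2.310·0.050980 = 3.032
Σt over all 5·11 pixels = 185339/1700 ≈ 109.0229412
V = pitch²·Σt = 1.95²·185339/1700 = 414.560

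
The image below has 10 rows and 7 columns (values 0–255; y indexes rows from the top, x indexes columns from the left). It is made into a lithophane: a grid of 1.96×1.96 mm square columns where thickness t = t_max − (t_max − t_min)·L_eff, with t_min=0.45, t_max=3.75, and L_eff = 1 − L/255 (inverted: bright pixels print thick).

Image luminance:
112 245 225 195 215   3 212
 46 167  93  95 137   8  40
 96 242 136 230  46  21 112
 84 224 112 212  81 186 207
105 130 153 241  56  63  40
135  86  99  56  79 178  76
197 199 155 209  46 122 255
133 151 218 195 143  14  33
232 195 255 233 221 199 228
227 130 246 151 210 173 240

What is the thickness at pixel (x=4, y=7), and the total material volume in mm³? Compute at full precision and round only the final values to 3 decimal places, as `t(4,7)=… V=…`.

t(4,7)=2.301 V=632.526

span = t_max - t_min = 3.75 - 0.45 = 3.300
L(4,7) = 143, L_eff = 1 - 143/255 = 0.439216 (inverted)
t(4,7) = 3.75 - 3.300·0.439216 = 2.301
Σt over all 10·7 pixels = 69977/425 ≈ 164.6517647
V = pitch²·Σt = 1.96²·69977/425 = 632.526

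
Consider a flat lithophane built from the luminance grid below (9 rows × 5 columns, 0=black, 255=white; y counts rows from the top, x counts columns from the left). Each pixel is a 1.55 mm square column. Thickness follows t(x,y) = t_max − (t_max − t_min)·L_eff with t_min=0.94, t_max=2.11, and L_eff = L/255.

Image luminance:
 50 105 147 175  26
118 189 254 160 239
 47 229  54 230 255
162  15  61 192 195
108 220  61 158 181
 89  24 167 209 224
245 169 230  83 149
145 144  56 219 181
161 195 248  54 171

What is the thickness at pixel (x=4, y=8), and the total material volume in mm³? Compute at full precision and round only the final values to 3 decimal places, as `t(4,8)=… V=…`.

span = t_max - t_min = 2.11 - 0.94 = 1.170
L(4,8) = 171, L_eff = 171/255 = 0.670588
t(4,8) = 2.11 - 1.170·0.670588 = 1.325
Σt over all 9·5 pixels = 542109/8500 ≈ 63.7775294
V = pitch²·Σt = 1.55²·542109/8500 = 153.226

t(4,8)=1.325 V=153.226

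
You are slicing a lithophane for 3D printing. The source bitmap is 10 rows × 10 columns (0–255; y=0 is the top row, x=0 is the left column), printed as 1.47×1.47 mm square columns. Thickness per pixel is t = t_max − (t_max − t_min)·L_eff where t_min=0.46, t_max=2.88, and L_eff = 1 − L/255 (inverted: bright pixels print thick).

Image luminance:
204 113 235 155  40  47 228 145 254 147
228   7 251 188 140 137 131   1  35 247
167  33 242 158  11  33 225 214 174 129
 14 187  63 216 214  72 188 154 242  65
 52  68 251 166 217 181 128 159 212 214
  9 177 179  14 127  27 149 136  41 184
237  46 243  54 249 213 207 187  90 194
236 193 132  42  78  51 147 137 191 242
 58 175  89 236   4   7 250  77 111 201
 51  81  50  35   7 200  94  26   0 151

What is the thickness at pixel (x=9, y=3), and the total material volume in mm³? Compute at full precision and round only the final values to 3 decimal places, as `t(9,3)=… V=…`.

t(9,3)=1.077 V=376.189

span = t_max - t_min = 2.88 - 0.46 = 2.420
L(9,3) = 65, L_eff = 1 - 65/255 = 0.745098 (inverted)
t(9,3) = 2.88 - 2.420·0.745098 = 1.077
Σt over all 10·10 pixels = 739879/4250 ≈ 174.0891765
V = pitch²·Σt = 1.47²·739879/4250 = 376.189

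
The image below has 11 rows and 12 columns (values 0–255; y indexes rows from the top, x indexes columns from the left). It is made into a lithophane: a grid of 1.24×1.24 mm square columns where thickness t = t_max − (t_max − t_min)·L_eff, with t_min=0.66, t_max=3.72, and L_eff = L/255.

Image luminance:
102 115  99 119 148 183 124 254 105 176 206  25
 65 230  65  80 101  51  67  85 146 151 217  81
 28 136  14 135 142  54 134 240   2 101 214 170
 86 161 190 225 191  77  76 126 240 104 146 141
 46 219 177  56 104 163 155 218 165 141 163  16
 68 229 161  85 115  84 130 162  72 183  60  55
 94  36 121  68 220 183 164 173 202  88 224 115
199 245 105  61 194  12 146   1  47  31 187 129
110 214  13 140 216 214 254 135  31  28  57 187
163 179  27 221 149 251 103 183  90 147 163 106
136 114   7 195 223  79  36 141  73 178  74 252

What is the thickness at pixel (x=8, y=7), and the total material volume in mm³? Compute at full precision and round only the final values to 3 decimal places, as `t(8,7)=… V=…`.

span = t_max - t_min = 3.72 - 0.66 = 3.060
L(8,7) = 47, L_eff = 47/255 = 0.184314
t(8,7) = 3.72 - 3.060·0.184314 = 3.156
Σt over all 11·12 pixels = 285.972
V = pitch²·Σt = 1.24²·285.972 = 439.711

t(8,7)=3.156 V=439.711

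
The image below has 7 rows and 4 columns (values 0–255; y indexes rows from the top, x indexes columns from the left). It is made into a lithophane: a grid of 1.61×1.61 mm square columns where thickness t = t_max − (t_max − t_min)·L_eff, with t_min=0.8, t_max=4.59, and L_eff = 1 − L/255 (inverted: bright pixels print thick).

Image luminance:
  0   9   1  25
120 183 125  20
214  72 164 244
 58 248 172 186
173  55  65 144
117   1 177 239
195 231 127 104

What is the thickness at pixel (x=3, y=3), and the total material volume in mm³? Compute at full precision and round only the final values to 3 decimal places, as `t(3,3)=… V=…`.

t(3,3)=3.564 V=191.709

span = t_max - t_min = 4.59 - 0.8 = 3.790
L(3,3) = 186, L_eff = 1 - 186/255 = 0.270588 (inverted)
t(3,3) = 4.59 - 3.790·0.270588 = 3.564
Σt over all 7·4 pixels = 1885951/25500 ≈ 73.9588627
V = pitch²·Σt = 1.61²·1885951/25500 = 191.709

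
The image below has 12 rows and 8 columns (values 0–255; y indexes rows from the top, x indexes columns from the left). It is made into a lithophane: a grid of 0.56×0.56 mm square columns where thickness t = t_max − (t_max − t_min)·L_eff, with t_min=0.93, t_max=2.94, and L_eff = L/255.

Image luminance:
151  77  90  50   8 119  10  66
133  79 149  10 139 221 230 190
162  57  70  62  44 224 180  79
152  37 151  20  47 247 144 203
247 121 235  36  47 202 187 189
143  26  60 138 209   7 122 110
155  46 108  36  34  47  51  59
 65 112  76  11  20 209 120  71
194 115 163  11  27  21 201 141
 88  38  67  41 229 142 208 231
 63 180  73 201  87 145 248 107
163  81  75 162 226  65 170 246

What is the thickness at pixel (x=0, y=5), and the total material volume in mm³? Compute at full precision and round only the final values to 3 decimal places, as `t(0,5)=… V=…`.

span = t_max - t_min = 2.94 - 0.93 = 2.010
L(0,5) = 143, L_eff = 143/255 = 0.560784
t(0,5) = 2.94 - 2.010·0.560784 = 1.813
Σt over all 12·8 pixels = 1654737/8500 ≈ 194.6749412
V = pitch²·Σt = 0.56²·1654737/8500 = 61.050

t(0,5)=1.813 V=61.050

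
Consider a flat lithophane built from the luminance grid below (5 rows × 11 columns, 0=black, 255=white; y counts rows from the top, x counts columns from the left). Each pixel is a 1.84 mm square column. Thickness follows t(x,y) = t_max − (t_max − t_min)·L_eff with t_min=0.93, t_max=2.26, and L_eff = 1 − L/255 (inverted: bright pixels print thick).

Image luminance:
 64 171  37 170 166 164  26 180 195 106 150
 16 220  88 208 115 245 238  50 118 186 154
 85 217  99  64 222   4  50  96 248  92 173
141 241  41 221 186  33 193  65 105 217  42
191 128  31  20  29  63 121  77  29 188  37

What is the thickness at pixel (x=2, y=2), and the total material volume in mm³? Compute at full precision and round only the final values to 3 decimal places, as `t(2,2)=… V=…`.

t(2,2)=1.446 V=293.532

span = t_max - t_min = 2.26 - 0.93 = 1.330
L(2,2) = 99, L_eff = 1 - 99/255 = 0.611765 (inverted)
t(2,2) = 2.26 - 1.330·0.611765 = 1.446
Σt over all 5·11 pixels = 736951/8500 ≈ 86.7001176
V = pitch²·Σt = 1.84²·736951/8500 = 293.532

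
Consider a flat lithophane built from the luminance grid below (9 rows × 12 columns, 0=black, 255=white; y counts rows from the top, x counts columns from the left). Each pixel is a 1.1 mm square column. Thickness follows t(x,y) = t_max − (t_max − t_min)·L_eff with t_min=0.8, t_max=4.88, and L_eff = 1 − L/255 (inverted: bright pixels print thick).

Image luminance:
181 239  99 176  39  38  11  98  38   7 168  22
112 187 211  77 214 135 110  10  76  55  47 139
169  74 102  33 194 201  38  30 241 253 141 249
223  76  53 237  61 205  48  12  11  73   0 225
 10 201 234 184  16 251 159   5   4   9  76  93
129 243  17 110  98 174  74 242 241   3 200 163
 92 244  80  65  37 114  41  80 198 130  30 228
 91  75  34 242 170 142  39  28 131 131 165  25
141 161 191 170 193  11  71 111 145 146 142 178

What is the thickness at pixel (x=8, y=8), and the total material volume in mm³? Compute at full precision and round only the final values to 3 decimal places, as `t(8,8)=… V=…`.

t(8,8)=3.120 V=349.371

span = t_max - t_min = 4.88 - 0.8 = 4.080
L(8,8) = 145, L_eff = 1 - 145/255 = 0.431373 (inverted)
t(8,8) = 4.88 - 4.080·0.431373 = 3.120
Σt over all 9·12 pixels = 288.736
V = pitch²·Σt = 1.1²·288.736 = 349.371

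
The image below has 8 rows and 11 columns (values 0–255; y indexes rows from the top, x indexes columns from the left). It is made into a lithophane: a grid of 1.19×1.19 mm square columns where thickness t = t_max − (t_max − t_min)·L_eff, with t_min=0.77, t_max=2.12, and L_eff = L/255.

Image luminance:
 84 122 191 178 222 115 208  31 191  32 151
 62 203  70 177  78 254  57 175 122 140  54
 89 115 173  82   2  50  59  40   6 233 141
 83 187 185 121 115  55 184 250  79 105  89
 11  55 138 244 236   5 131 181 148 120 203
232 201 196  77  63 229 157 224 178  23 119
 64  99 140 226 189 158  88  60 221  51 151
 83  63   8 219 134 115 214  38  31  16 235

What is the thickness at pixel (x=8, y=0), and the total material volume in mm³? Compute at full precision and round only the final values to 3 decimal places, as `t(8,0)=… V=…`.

span = t_max - t_min = 2.12 - 0.77 = 1.350
L(8,0) = 191, L_eff = 191/255 = 0.749020
t(8,0) = 2.12 - 1.350·0.749020 = 1.109
Σt over all 8·11 pixels = 108473/850 ≈ 127.6152941
V = pitch²·Σt = 1.19²·108473/850 = 180.716

t(8,0)=1.109 V=180.716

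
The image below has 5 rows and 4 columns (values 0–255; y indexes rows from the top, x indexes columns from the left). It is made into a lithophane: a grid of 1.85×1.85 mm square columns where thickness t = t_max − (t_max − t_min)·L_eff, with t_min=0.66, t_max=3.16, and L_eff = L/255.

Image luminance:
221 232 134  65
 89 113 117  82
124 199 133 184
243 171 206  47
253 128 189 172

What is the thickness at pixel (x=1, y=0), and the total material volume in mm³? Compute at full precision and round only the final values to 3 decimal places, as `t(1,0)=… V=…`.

span = t_max - t_min = 3.16 - 0.66 = 2.500
L(1,0) = 232, L_eff = 232/255 = 0.909804
t(1,0) = 3.16 - 2.500·0.909804 = 0.885
Σt over all 5·4 pixels = 2787/85 ≈ 32.7882353
V = pitch²·Σt = 1.85²·2787/85 = 112.218

t(1,0)=0.885 V=112.218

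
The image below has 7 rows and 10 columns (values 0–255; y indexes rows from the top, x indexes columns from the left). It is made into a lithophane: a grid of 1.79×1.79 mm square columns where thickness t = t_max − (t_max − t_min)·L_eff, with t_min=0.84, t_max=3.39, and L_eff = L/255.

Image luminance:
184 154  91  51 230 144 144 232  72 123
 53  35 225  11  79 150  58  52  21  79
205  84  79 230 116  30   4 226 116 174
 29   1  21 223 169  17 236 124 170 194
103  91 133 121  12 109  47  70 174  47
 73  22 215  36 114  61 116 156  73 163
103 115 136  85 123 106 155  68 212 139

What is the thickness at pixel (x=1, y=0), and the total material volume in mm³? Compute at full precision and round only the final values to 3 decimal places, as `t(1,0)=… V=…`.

span = t_max - t_min = 3.39 - 0.84 = 2.550
L(1,0) = 154, L_eff = 154/255 = 0.603922
t(1,0) = 3.39 - 2.550·0.603922 = 1.850
Σt over all 7·10 pixels = 159.16
V = pitch²·Σt = 1.79²·159.16 = 509.965

t(1,0)=1.850 V=509.965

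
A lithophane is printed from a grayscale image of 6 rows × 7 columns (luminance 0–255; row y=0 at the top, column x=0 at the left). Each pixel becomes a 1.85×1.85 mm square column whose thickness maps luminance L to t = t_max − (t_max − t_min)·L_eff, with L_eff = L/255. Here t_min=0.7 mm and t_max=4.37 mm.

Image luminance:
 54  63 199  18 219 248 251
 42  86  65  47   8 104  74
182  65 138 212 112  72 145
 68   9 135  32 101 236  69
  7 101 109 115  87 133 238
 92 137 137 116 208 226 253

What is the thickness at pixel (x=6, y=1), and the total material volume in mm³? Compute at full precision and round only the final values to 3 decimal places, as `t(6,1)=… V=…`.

t(6,1)=3.305 V=381.240

span = t_max - t_min = 4.37 - 0.7 = 3.670
L(6,1) = 74, L_eff = 74/255 = 0.290196
t(6,1) = 4.37 - 3.670·0.290196 = 3.305
Σt over all 6·7 pixels = 946833/8500 ≈ 111.3921176
V = pitch²·Σt = 1.85²·946833/8500 = 381.240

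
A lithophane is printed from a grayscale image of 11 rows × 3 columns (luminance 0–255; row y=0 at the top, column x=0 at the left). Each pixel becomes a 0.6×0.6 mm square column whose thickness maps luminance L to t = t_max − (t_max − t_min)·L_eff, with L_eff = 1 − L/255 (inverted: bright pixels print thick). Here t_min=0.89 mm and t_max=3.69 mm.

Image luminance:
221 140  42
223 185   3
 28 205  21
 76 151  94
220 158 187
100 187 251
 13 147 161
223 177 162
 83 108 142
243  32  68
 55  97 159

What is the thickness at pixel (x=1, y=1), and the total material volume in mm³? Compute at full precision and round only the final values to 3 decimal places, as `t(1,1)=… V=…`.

t(1,1)=2.921 V=27.816

span = t_max - t_min = 3.69 - 0.89 = 2.800
L(1,1) = 185, L_eff = 1 - 185/255 = 0.274510 (inverted)
t(1,1) = 3.69 - 2.800·0.274510 = 2.921
Σt over all 11·3 pixels = 131353/1700 ≈ 77.2664706
V = pitch²·Σt = 0.6²·131353/1700 = 27.816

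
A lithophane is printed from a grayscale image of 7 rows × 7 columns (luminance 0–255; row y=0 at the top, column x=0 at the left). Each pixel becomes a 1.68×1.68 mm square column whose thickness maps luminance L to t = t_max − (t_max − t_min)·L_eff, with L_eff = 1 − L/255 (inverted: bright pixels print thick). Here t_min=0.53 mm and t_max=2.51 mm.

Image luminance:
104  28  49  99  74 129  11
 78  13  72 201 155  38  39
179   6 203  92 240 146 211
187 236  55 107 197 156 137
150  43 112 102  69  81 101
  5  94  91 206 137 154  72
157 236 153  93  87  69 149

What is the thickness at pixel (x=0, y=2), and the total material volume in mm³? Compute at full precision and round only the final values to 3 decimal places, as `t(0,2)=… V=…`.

t(0,2)=1.920 V=196.088

span = t_max - t_min = 2.51 - 0.53 = 1.980
L(0,2) = 179, L_eff = 1 - 179/255 = 0.298039 (inverted)
t(0,2) = 2.51 - 1.980·0.298039 = 1.920
Σt over all 7·7 pixels = 590543/8500 ≈ 69.4756471
V = pitch²·Σt = 1.68²·590543/8500 = 196.088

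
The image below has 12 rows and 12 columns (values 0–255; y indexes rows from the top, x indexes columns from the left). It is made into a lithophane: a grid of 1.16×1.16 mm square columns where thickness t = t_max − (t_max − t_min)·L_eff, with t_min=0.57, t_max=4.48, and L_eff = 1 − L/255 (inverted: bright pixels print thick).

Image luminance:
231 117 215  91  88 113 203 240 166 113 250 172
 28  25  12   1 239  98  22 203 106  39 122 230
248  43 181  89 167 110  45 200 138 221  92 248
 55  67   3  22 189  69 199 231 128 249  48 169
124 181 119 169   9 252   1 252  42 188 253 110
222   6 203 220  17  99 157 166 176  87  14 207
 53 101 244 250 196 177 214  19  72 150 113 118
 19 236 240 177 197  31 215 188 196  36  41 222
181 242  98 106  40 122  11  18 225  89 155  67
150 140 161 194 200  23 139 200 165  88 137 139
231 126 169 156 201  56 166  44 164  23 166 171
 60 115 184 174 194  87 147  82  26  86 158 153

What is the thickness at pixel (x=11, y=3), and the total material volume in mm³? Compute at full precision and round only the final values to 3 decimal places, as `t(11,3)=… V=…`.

span = t_max - t_min = 4.48 - 0.57 = 3.910
L(11,3) = 169, L_eff = 1 - 169/255 = 0.337255 (inverted)
t(11,3) = 4.48 - 3.910·0.337255 = 3.161
Σt over all 12·12 pixels = 568009/1500 ≈ 378.6726667
V = pitch²·Σt = 1.16²·568009/1500 = 509.542

t(11,3)=3.161 V=509.542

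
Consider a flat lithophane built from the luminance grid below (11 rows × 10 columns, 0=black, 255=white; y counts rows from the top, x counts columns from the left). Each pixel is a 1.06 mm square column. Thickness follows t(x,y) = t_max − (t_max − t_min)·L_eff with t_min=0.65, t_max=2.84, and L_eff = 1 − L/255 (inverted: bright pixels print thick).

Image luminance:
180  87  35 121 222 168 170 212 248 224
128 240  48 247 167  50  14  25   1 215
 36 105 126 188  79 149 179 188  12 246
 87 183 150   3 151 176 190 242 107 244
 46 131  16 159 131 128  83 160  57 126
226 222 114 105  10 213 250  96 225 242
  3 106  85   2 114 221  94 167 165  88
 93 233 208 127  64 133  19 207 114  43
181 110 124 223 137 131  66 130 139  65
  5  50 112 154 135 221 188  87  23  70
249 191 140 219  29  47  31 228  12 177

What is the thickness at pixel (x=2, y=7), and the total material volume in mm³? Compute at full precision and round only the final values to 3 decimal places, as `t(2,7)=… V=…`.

span = t_max - t_min = 2.84 - 0.65 = 2.190
L(2,7) = 208, L_eff = 1 - 208/255 = 0.184314 (inverted)
t(2,7) = 2.84 - 2.190·0.184314 = 2.436
Σt over all 11·10 pixels = 1654789/8500 ≈ 194.6810588
V = pitch²·Σt = 1.06²·1654789/8500 = 218.744

t(2,7)=2.436 V=218.744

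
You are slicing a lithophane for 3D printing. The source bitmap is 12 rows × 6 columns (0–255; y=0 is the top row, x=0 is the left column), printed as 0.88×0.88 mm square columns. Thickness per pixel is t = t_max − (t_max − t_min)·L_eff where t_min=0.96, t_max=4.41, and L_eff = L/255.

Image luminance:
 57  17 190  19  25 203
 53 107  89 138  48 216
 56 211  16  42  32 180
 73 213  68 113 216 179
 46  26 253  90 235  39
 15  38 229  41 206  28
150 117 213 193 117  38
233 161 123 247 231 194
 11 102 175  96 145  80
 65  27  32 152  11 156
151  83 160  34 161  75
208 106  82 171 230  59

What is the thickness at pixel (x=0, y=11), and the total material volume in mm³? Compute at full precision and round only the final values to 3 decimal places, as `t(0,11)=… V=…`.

t(0,11)=1.596 V=157.921

span = t_max - t_min = 4.41 - 0.96 = 3.450
L(0,11) = 208, L_eff = 208/255 = 0.815686
t(0,11) = 4.41 - 3.450·0.815686 = 1.596
Σt over all 12·6 pixels = 86669/425 ≈ 203.9270588
V = pitch²·Σt = 0.88²·86669/425 = 157.921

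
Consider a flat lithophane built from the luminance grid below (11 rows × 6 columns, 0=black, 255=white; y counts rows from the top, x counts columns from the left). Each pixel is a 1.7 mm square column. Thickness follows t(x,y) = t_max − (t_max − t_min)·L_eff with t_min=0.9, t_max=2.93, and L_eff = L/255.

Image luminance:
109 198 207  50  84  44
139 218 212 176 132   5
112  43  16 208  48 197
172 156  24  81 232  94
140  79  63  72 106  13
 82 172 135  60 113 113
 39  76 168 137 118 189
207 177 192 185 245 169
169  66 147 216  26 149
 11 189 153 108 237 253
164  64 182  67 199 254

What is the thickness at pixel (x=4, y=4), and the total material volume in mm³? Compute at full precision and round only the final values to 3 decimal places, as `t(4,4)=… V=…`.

span = t_max - t_min = 2.93 - 0.9 = 2.030
L(4,4) = 106, L_eff = 106/255 = 0.415686
t(4,4) = 2.93 - 2.030·0.415686 = 2.086
Σt over all 11·6 pixels = 1057669/8500 ≈ 124.4316471
V = pitch²·Σt = 1.7²·1057669/8500 = 359.607

t(4,4)=2.086 V=359.607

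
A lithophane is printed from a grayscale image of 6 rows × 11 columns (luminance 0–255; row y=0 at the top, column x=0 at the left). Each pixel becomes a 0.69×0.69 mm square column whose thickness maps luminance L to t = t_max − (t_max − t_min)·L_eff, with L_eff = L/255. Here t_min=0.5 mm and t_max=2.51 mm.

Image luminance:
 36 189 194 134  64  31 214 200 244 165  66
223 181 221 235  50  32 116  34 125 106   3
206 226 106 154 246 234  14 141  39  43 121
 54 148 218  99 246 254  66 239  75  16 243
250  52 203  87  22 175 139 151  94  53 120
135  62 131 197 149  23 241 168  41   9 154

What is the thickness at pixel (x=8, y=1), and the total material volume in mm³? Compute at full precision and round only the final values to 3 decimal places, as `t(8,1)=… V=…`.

t(8,1)=1.525 V=46.195

span = t_max - t_min = 2.51 - 0.5 = 2.010
L(8,1) = 125, L_eff = 125/255 = 0.490196
t(8,1) = 2.51 - 2.010·0.490196 = 1.525
Σt over all 6·11 pixels = 824741/8500 ≈ 97.0283529
V = pitch²·Σt = 0.69²·824741/8500 = 46.195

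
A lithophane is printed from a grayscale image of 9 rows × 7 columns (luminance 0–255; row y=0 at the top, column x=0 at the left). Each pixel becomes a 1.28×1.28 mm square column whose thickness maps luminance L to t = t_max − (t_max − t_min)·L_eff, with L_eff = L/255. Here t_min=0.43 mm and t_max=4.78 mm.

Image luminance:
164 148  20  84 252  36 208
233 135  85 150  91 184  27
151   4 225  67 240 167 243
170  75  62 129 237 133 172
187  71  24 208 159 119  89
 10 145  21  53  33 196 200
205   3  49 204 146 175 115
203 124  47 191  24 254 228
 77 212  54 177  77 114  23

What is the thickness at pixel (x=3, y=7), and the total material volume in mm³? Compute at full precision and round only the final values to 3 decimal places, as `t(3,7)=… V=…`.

span = t_max - t_min = 4.78 - 0.43 = 4.350
L(3,7) = 191, L_eff = 191/255 = 0.749020
t(3,7) = 4.78 - 4.350·0.749020 = 1.522
Σt over all 9·7 pixels = 162.81
V = pitch²·Σt = 1.28²·162.81 = 266.748

t(3,7)=1.522 V=266.748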